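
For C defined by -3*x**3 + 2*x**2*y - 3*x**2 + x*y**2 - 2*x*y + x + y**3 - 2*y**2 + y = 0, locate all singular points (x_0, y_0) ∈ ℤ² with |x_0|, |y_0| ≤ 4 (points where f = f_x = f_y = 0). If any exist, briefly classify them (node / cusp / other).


Singular points: {(0, 1)}; classification: node.

Compute partial derivatives:
  f_x = -9*x**2 + 4*x*y - 6*x + y**2 - 2*y + 1.
  f_y = 2*x**2 + 2*x*y - 2*x + 3*y**2 - 4*y + 1.
Scan x_0 ∈ {−4, ..., 4}. For each x_0, f_y(x_0, y) is a polynomial in y; find its integer roots y ∈ {−4, ..., 4}, then test f_x and f at those candidates.
  x = -4: f_y(-4, y) = 3*y**2 - 12*y + 41; no integer root y with |y| ≤ 4.
  x = -3: f_y(-3, y) = 3*y**2 - 10*y + 25; no integer root y with |y| ≤ 4.
  x = -2: f_y(-2, y) = 3*y**2 - 8*y + 13; no integer root y with |y| ≤ 4.
  x = -1: f_y(-1, y) = 3*y**2 - 6*y + 5; no integer root y with |y| ≤ 4.
  x = 0: f_y(0, y) = 3*y**2 - 4*y + 1; vanishes at y ∈ {1}. (0, 1): f_x = 0, f = 0 — SINGULAR.
  x = 1: f_y(1, y) = 3*y**2 - 2*y + 1; no integer root y with |y| ≤ 4.
  x = 2: f_y(2, y) = 3*y**2 + 5; no integer root y with |y| ≤ 4.
  x = 3: f_y(3, y) = 3*y**2 + 2*y + 13; no integer root y with |y| ≤ 4.
  x = 4: f_y(4, y) = 3*y**2 + 4*y + 25; no integer root y with |y| ≤ 4.
Only singular point on the grid: (0, 1).
Classify: substitute x = 0 + u, y = 1 + v and expand: f = -3*u**3 + 2*u**2*v - u**2 + u*v**2 + v**3 + v**2.
No constant or linear terms (consistent with a singular point). Quadratic part: -u**2 + v**2. Cubic part: -3*u**3 + 2*u**2*v + u*v**2 + v**3.
The quadratic part v**2 - u**2 = (v − u)(v + u) splits into two distinct linear factors, so there are two distinct tangent lines y − 1 = ±(x − 0) — this is a node (ordinary double point).
Classification: node.


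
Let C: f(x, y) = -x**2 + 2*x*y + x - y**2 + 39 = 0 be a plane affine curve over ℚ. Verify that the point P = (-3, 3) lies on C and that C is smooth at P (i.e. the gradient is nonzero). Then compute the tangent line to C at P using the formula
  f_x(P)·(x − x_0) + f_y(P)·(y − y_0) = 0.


Tangent line at P: 13*x - 12*y + 75 = 0.

Step 1: f(-3, 3) = 0, so P lies on C.
Step 2: partial derivatives
  f_x(x, y) = -2*x + 2*y + 1, f_y(x, y) = 2*x - 2*y.
  f_x(P) = 13, f_y(P) = -12 (gradient nonzero, so P is smooth).
Step 3: tangent line at P: 13·(x − -3) + -12·(y − 3) = 0.
Expanding: 13*x - 12*y + 75 = 0.


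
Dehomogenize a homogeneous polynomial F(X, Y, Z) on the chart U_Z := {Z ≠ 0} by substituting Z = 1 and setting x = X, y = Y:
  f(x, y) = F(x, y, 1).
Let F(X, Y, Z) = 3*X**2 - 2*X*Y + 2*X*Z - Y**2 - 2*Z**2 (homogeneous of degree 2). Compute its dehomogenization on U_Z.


f(x, y) = 3*x**2 - 2*x*y + 2*x - y**2 - 2

On U_Z we set Z = 1. Each monomial c·X^i·Y^j·Z^k in F becomes c·x^i·y^j·1^k = c·x^i·y^j.
Substituting Z = 1: F(X, Y, 1) = 3*x**2 - 2*x*y + 2*x - y**2 - 2.
Note: deg(f) ≤ deg(F) = 2; strict inequality happens when F is divisible by Z (lost terms).


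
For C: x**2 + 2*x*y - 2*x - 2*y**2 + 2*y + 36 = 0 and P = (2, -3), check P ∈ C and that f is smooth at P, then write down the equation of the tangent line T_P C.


Tangent line at P: -4*x + 18*y + 62 = 0.

Step 1: f(2, -3) = 0, so P lies on C.
Step 2: partial derivatives
  f_x(x, y) = 2*x + 2*y - 2, f_y(x, y) = 2*x - 4*y + 2.
  f_x(P) = -4, f_y(P) = 18 (gradient nonzero, so P is smooth).
Step 3: tangent line at P: -4·(x − 2) + 18·(y − -3) = 0.
Expanding: -4*x + 18*y + 62 = 0.


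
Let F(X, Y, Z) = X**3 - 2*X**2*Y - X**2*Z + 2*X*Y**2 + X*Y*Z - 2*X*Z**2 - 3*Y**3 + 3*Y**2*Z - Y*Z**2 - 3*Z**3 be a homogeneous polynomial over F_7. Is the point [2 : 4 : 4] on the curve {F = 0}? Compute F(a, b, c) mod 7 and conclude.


F(2,4,4) ≡ 2 (mod 7); P is NOT on the curve.

Evaluate F(2, 4, 4) term-by-term (mod 7).
  X**3 ↦ 1·8·1·1 = 8
  -2*X**2*Y ↦ -2·4·4·1 = -32
  -X**2*Z ↦ -1·4·1·4 = -16
  2*X*Y**2 ↦ 2·2·16·1 = 64
  X*Y*Z ↦ 1·2·4·4 = 32
  -2*X*Z**2 ↦ -2·2·1·16 = -64
  -3*Y**3 ↦ -3·1·64·1 = -192
  3*Y**2*Z ↦ 3·1·16·4 = 192
  -Y*Z**2 ↦ -1·1·4·16 = -64
  -3*Z**3 ↦ -3·1·1·64 = -192
Sum: F(2, 4, 4) = (8) + (-32) + (-16) + (64) + (32) + (-64) + (-192) + (192) + (-64) + (-192) = -264.
Reducing mod 7: -264 ≡ 2 (mod 7).
Since F(a, b, c) ≡ 2 ≠ 0 (mod 7), P does NOT lie on the curve.


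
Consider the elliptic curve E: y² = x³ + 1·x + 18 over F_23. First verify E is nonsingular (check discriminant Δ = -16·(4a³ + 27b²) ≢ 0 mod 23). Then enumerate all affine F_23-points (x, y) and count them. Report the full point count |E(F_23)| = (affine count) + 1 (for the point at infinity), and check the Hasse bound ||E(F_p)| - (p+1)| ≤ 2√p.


Affine points = {(0, 8), (0, 15), (3, 5), (3, 18), (7, 0), (8, 3), (8, 20), (10, 4), (10, 19), (11, 7), (11, 16), (14, 4), (14, 19), (15, 2), (15, 21), (16, 6), (16, 17), (17, 7), (17, 16), (18, 7), (18, 16), (21, 10), (21, 13), (22, 4), (22, 19)}; affine count = 25; |E(F_23)| = 26.

Discriminant check: Δ ∝ 4a³ + 27b² = 4·1³ + 27·18² = 4·1 + 27·324 ≡ 12 (mod 23). Nonzero ⇒ E is nonsingular.
For each x ∈ F_23, compute rhs = x³ + 1·x + 18 mod 23, then count y ∈ F_23 with y² ≡ rhs.
  x = 0: rhs = 18, matching y values: 8, 15 (2 points).
  x = 1: rhs = 20, matching y values: none (0 points).
  x = 2: rhs = 5, matching y values: none (0 points).
  x = 3: rhs = 2, matching y values: 5, 18 (2 points).
  x = 4: rhs = 17, matching y values: none (0 points).
  x = 5: rhs = 10, matching y values: none (0 points).
  x = 6: rhs = 10, matching y values: none (0 points).
  x = 7: rhs = 0, matching y values: 0 (1 points).
  x = 8: rhs = 9, matching y values: 3, 20 (2 points).
  x = 9: rhs = 20, matching y values: none (0 points).
  x = 10: rhs = 16, matching y values: 4, 19 (2 points).
  x = 11: rhs = 3, matching y values: 7, 16 (2 points).
  x = 12: rhs = 10, matching y values: none (0 points).
  x = 13: rhs = 20, matching y values: none (0 points).
  x = 14: rhs = 16, matching y values: 4, 19 (2 points).
  x = 15: rhs = 4, matching y values: 2, 21 (2 points).
  x = 16: rhs = 13, matching y values: 6, 17 (2 points).
  x = 17: rhs = 3, matching y values: 7, 16 (2 points).
  x = 18: rhs = 3, matching y values: 7, 16 (2 points).
  x = 19: rhs = 19, matching y values: none (0 points).
  x = 20: rhs = 11, matching y values: none (0 points).
  x = 21: rhs = 8, matching y values: 10, 13 (2 points).
  x = 22: rhs = 16, matching y values: 4, 19 (2 points).
Total affine count: 25.
Full point count |E(F_23)| = 25 + 1 = 26.
Hasse bound: |26 − (23+1)| = |2| = 2 ≤ 2√23 ≈ 9.5917 ✓.


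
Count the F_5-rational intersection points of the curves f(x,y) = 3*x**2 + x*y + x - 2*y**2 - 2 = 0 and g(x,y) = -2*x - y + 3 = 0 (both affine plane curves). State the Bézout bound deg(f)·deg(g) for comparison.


Common zeros: {(0, 3), (4, 0)}; count = 2; Bézout bound = 2.

deg(f) = 2, deg(g) = 1, so Bézout bound = 2.
Scan x ∈ F_5. For each x, list the y ∈ F_5 with f(x, y) ≡ 0 and those with g(x, y) ≡ 0 (mod 5); the common zeros in that column are the intersection.
  x = 0: f ≡ 0 at y ∈ {2, 3}; g ≡ 0 at y ∈ {3}; common: {3}.
  x = 1: f ≡ 0 at y ∈ ∅; g ≡ 0 at y ∈ {1}; common: ∅.
  x = 2: f ≡ 0 at y ∈ {3}; g ≡ 0 at y ∈ {4}; common: ∅.
  x = 3: f ≡ 0 at y ∈ ∅; g ≡ 0 at y ∈ {2}; common: ∅.
  x = 4: f ≡ 0 at y ∈ {0, 2}; g ≡ 0 at y ∈ {0}; common: {0}.
Collecting: common zeros = {(0, 3), (4, 0)}, so the count is 2.
Comparison with the Bézout bound: 2 ≤ 2 = deg(f)·deg(g), as expected for curves with no common component (the bound is attained).


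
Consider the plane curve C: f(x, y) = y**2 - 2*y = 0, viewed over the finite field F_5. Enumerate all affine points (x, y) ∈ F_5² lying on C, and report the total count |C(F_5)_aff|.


Affine F_5-points: {(0, 0), (0, 2), (1, 0), (1, 2), (2, 0), (2, 2), (3, 0), (3, 2), (4, 0), (4, 2)}; count = 10.

For each of the 25 pairs (x, y) ∈ F_5², evaluate f(x, y) mod 5. Record the zeros.
  x = 0: [0↦0, 1↦4, 2↦0, 3↦3, 4↦3]  zeros at y ∈ {0, 2}
  x = 1: [0↦0, 1↦4, 2↦0, 3↦3, 4↦3]  zeros at y ∈ {0, 2}
  x = 2: [0↦0, 1↦4, 2↦0, 3↦3, 4↦3]  zeros at y ∈ {0, 2}
  x = 3: [0↦0, 1↦4, 2↦0, 3↦3, 4↦3]  zeros at y ∈ {0, 2}
  x = 4: [0↦0, 1↦4, 2↦0, 3↦3, 4↦3]  zeros at y ∈ {0, 2}
Collecting zeros: affine points = {(0, 0), (0, 2), (1, 0), (1, 2), (2, 0), (2, 2), (3, 0), (3, 2), (4, 0), (4, 2)}.
Total count |C(F_5)_aff| = 10.


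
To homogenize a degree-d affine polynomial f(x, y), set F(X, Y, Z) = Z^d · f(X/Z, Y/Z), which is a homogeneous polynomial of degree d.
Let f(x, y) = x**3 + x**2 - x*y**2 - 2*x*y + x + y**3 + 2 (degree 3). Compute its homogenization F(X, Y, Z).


F(X, Y, Z) = X**3 + X**2*Z - X*Y**2 - 2*X*Y*Z + X*Z**2 + Y**3 + 2*Z**3

deg(f) = 3.
Substitute x = X/Z, y = Y/Z into f, then multiply by Z^3.
  monomial 1·x^3·y^0 ↦ 1·X^3·Y^0·Z^0.
  monomial 1·x^2·y^0 ↦ 1·X^2·Y^0·Z^1.
  monomial -1·x^1·y^2 ↦ -1·X^1·Y^2·Z^0.
  monomial -2·x^1·y^1 ↦ -2·X^1·Y^1·Z^1.
  monomial 1·x^1·y^0 ↦ 1·X^1·Y^0·Z^2.
  monomial 1·x^0·y^3 ↦ 1·X^0·Y^3·Z^0.
  monomial 2·x^0·y^0 ↦ 2·X^0·Y^0·Z^3.
Collecting: F(X, Y, Z) = X**3 + X**2*Z - X*Y**2 - 2*X*Y*Z + X*Z**2 + Y**3 + 2*Z**3.


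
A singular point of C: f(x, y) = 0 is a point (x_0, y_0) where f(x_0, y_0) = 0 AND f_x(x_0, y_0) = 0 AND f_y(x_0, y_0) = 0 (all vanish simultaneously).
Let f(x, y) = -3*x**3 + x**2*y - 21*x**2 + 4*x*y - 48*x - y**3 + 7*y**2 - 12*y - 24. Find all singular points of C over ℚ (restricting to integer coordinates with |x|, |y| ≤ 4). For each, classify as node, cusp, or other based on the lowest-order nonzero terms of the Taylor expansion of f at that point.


Singular points: {(-2, 2)}; classification: node.

Compute partial derivatives:
  f_x = -9*x**2 + 2*x*y - 42*x + 4*y - 48.
  f_y = x**2 + 4*x - 3*y**2 + 14*y - 12.
Scan x_0 ∈ {−4, ..., 4}. For each x_0, f_y(x_0, y) is a polynomial in y; find its integer roots y ∈ {−4, ..., 4}, then test f_x and f at those candidates.
  x = -4: f_y(-4, y) = -3*y**2 + 14*y - 12; no integer root y with |y| ≤ 4.
  x = -3: f_y(-3, y) = -3*y**2 + 14*y - 15; vanishes at y ∈ {3}. (-3, 3): f_x = -9 ≠ 0.
  x = -2: f_y(-2, y) = -3*y**2 + 14*y - 16; vanishes at y ∈ {2}. (-2, 2): f_x = 0, f = 0 — SINGULAR.
  x = -1: f_y(-1, y) = -3*y**2 + 14*y - 15; vanishes at y ∈ {3}. (-1, 3): f_x = -9 ≠ 0.
  x = 0: f_y(0, y) = -3*y**2 + 14*y - 12; no integer root y with |y| ≤ 4.
  x = 1: f_y(1, y) = -3*y**2 + 14*y - 7; no integer root y with |y| ≤ 4.
  x = 2: f_y(2, y) = -3*y**2 + 14*y; vanishes at y ∈ {0}. (2, 0): f_x = -168 ≠ 0.
  x = 3: f_y(3, y) = -3*y**2 + 14*y + 9; no integer root y with |y| ≤ 4.
  x = 4: f_y(4, y) = -3*y**2 + 14*y + 20; no integer root y with |y| ≤ 4.
Only singular point on the grid: (-2, 2).
Classify: substitute x = -2 + u, y = 2 + v and expand: f = -3*u**3 + u**2*v - u**2 - v**3 + v**2.
No constant or linear terms (consistent with a singular point). Quadratic part: -u**2 + v**2. Cubic part: -3*u**3 + u**2*v - v**3.
The quadratic part v**2 - u**2 = (v − u)(v + u) splits into two distinct linear factors, so there are two distinct tangent lines y − 2 = ±(x − -2) — this is a node (ordinary double point).
Classification: node.


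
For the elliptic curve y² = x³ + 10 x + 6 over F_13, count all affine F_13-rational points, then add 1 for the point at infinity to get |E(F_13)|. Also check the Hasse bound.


Affine points = {(1, 2), (1, 11), (5, 5), (5, 8), (6, 3), (6, 10), (7, 4), (7, 9), (8, 0), (10, 1), (10, 12), (11, 2), (11, 11)}; affine count = 13; |E(F_13)| = 14.

Discriminant check: Δ ∝ 4a³ + 27b² = 4·10³ + 27·6² = 4·1000 + 27·36 ≡ 6 (mod 13). Nonzero ⇒ E is nonsingular.
For each x ∈ F_13, compute rhs = x³ + 10·x + 6 mod 13, then count y ∈ F_13 with y² ≡ rhs.
  x = 0: rhs = 6, matching y values: none (0 points).
  x = 1: rhs = 4, matching y values: 2, 11 (2 points).
  x = 2: rhs = 8, matching y values: none (0 points).
  x = 3: rhs = 11, matching y values: none (0 points).
  x = 4: rhs = 6, matching y values: none (0 points).
  x = 5: rhs = 12, matching y values: 5, 8 (2 points).
  x = 6: rhs = 9, matching y values: 3, 10 (2 points).
  x = 7: rhs = 3, matching y values: 4, 9 (2 points).
  x = 8: rhs = 0, matching y values: 0 (1 points).
  x = 9: rhs = 6, matching y values: none (0 points).
  x = 10: rhs = 1, matching y values: 1, 12 (2 points).
  x = 11: rhs = 4, matching y values: 2, 11 (2 points).
  x = 12: rhs = 8, matching y values: none (0 points).
Total affine count: 13.
Full point count |E(F_13)| = 13 + 1 = 14.
Hasse bound: |14 − (13+1)| = |0| = 0 ≤ 2√13 ≈ 7.2111 ✓.


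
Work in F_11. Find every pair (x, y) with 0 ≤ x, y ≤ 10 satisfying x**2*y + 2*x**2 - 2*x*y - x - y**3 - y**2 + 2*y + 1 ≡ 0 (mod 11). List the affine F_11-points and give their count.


Affine F_11-points: {(1, 5), (3, 4), (3, 7), (3, 10), (4, 4), (6, 7), (7, 2), (7, 9), (7, 10), (8, 0), (8, 2), (8, 8), (9, 0), (10, 5)}; count = 14.

For each of the 121 pairs (x, y) ∈ F_11², evaluate f(x, y) mod 11. Record the zeros.
  x = 0: [0↦1, 1↦1, 2↦4, 3↦4, 4↦6, 5↦4, 6↦3, 7↦8, 8↦2, 9↦1, 10↦10]  zeros at y ∈ ∅
  x = 1: [0↦2, 1↦1, 2↦3, 3↦2, 4↦3, 5↦0, 6↦9, 7↦2, 8↦6, 9↦4, 10↦1]  zeros at y ∈ {5}
  x = 2: [0↦7, 1↦7, 2↦10, 3↦10, 4↦1, 5↦10, 6↦9, 7↦3, 8↦8, 9↦7, 10↦5]  zeros at y ∈ ∅
  x = 3: [0↦5, 1↦8, 2↦3, 3↦6, 4↦0, 5↦1, 6↦3, 7↦0, 8↦8, 9↦10, 10↦0]  zeros at y ∈ {4, 7, 10}
  x = 4: [0↦7, 1↦4, 2↦4, 3↦1, 4↦0, 5↦6, 6↦2, 7↦4, 8↦6, 9↦2, 10↦8]  zeros at y ∈ {4}
  x = 5: [0↦2, 1↦6, 2↦2, 3↦6, 4↦1, 5↦3, 6↦6, 7↦4, 8↦2, 9↦5, 10↦7]  zeros at y ∈ ∅
  x = 6: [0↦1, 1↦3, 2↦8, 3↦10, 4↦3, 5↦3, 6↦4, 7↦0, 8↦7, 9↦8, 10↦8]  zeros at y ∈ {7}
  x = 7: [0↦4, 1↦6, 2↦0, 3↦2, 4↦6, 5↦6, 6↦7, 7↦3, 8↦10, 9↦0, 10↦0]  zeros at y ∈ {2, 9, 10}
  x = 8: [0↦0, 1↦4, 2↦0, 3↦4, 4↦10, 5↦1, 6↦4, 7↦2, 8↦0, 9↦3, 10↦5]  zeros at y ∈ {0, 2, 8}
  x = 9: [0↦0, 1↦8, 2↦8, 3↦5, 4↦4, 5↦10, 6↦6, 7↦8, 8↦10, 9↦6, 10↦1]  zeros at y ∈ {0}
  x = 10: [0↦4, 1↦7, 2↦2, 3↦5, 4↦10, 5↦0, 6↦2, 7↦10, 8↦7, 9↦9, 10↦10]  zeros at y ∈ {5}
Collecting zeros: affine points = {(1, 5), (3, 4), (3, 7), (3, 10), (4, 4), (6, 7), (7, 2), (7, 9), (7, 10), (8, 0), (8, 2), (8, 8), (9, 0), (10, 5)}.
Total count |C(F_11)_aff| = 14.


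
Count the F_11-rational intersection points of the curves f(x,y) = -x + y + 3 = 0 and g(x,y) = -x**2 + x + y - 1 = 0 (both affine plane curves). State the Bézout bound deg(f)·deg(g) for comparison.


Common zeros: ∅; count = 0; Bézout bound = 2.

deg(f) = 1, deg(g) = 2, so Bézout bound = 2.
Scan x ∈ F_11. For each x, list the y ∈ F_11 with f(x, y) ≡ 0 and those with g(x, y) ≡ 0 (mod 11); the common zeros in that column are the intersection.
  x = 0: f ≡ 0 at y ∈ {8}; g ≡ 0 at y ∈ {1}; common: ∅.
  x = 1: f ≡ 0 at y ∈ {9}; g ≡ 0 at y ∈ {1}; common: ∅.
  x = 2: f ≡ 0 at y ∈ {10}; g ≡ 0 at y ∈ {3}; common: ∅.
  x = 3: f ≡ 0 at y ∈ {0}; g ≡ 0 at y ∈ {7}; common: ∅.
  x = 4: f ≡ 0 at y ∈ {1}; g ≡ 0 at y ∈ {2}; common: ∅.
  x = 5: f ≡ 0 at y ∈ {2}; g ≡ 0 at y ∈ {10}; common: ∅.
  x = 6: f ≡ 0 at y ∈ {3}; g ≡ 0 at y ∈ {9}; common: ∅.
  x = 7: f ≡ 0 at y ∈ {4}; g ≡ 0 at y ∈ {10}; common: ∅.
  x = 8: f ≡ 0 at y ∈ {5}; g ≡ 0 at y ∈ {2}; common: ∅.
  x = 9: f ≡ 0 at y ∈ {6}; g ≡ 0 at y ∈ {7}; common: ∅.
  x = 10: f ≡ 0 at y ∈ {7}; g ≡ 0 at y ∈ {3}; common: ∅.
Collecting: common zeros = ∅, so the count is 0.
Comparison with the Bézout bound: 0 ≤ 2 = deg(f)·deg(g), as expected for curves with no common component (the affine F_11-count falls short of the bound because intersections may lie at infinity, over extension fields, or carry multiplicity).


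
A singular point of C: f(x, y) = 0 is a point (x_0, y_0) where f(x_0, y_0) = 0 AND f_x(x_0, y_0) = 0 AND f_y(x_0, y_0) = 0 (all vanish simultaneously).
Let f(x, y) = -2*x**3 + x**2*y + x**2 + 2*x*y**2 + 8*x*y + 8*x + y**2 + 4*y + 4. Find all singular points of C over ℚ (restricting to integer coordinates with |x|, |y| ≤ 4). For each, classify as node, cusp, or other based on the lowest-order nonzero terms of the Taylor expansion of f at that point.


Singular points: {(0, -2)}; classification: node.

Compute partial derivatives:
  f_x = -6*x**2 + 2*x*y + 2*x + 2*y**2 + 8*y + 8.
  f_y = x**2 + 4*x*y + 8*x + 2*y + 4.
Scan x_0 ∈ {−4, ..., 4}. For each x_0, f_y(x_0, y) is a polynomial in y; find its integer roots y ∈ {−4, ..., 4}, then test f_x and f at those candidates.
  x = -4: f_y(-4, y) = -14*y - 12; no integer root y with |y| ≤ 4.
  x = -3: f_y(-3, y) = -10*y - 11; no integer root y with |y| ≤ 4.
  x = -2: f_y(-2, y) = -6*y - 8; no integer root y with |y| ≤ 4.
  x = -1: f_y(-1, y) = -2*y - 3; no integer root y with |y| ≤ 4.
  x = 0: f_y(0, y) = 2*y + 4; vanishes at y ∈ {-2}. (0, -2): f_x = 0, f = 0 — SINGULAR.
  x = 1: f_y(1, y) = 6*y + 13; no integer root y with |y| ≤ 4.
  x = 2: f_y(2, y) = 10*y + 24; no integer root y with |y| ≤ 4.
  x = 3: f_y(3, y) = 14*y + 37; no integer root y with |y| ≤ 4.
  x = 4: f_y(4, y) = 18*y + 52; no integer root y with |y| ≤ 4.
Only singular point on the grid: (0, -2).
Classify: substitute x = 0 + u, y = -2 + v and expand: f = -2*u**3 + u**2*v - u**2 + 2*u*v**2 + v**2.
No constant or linear terms (consistent with a singular point). Quadratic part: -u**2 + v**2. Cubic part: -2*u**3 + u**2*v + 2*u*v**2.
The quadratic part v**2 - u**2 = (v − u)(v + u) splits into two distinct linear factors, so there are two distinct tangent lines y − -2 = ±(x − 0) — this is a node (ordinary double point).
Classification: node.


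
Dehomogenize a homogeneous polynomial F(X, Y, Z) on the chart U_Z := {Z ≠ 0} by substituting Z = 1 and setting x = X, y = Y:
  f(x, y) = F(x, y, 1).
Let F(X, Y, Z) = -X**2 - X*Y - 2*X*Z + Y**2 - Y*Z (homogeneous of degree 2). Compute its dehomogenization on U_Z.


f(x, y) = -x**2 - x*y - 2*x + y**2 - y

On U_Z we set Z = 1. Each monomial c·X^i·Y^j·Z^k in F becomes c·x^i·y^j·1^k = c·x^i·y^j.
Substituting Z = 1: F(X, Y, 1) = -x**2 - x*y - 2*x + y**2 - y.
Note: deg(f) ≤ deg(F) = 2; strict inequality happens when F is divisible by Z (lost terms).


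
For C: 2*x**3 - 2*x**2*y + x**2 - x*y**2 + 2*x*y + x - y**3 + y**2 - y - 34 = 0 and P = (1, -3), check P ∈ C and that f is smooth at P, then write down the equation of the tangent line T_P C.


Tangent line at P: 6*x - 28*y - 90 = 0.

Step 1: f(1, -3) = 0, so P lies on C.
Step 2: partial derivatives
  f_x(x, y) = 6*x**2 - 4*x*y + 2*x - y**2 + 2*y + 1, f_y(x, y) = -2*x**2 - 2*x*y + 2*x - 3*y**2 + 2*y - 1.
  f_x(P) = 6, f_y(P) = -28 (gradient nonzero, so P is smooth).
Step 3: tangent line at P: 6·(x − 1) + -28·(y − -3) = 0.
Expanding: 6*x - 28*y - 90 = 0.


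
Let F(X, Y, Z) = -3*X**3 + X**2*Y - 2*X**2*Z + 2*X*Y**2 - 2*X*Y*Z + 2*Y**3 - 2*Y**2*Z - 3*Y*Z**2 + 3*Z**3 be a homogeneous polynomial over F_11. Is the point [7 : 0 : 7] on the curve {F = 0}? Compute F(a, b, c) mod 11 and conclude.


F(7,0,7) ≡ 7 (mod 11); P is NOT on the curve.

Evaluate F(7, 0, 7) term-by-term (mod 11).
  -3*X**3 ↦ -3·343·1·1 = -1029
  X**2*Y ↦ 1·49·0·1 = 0
  -2*X**2*Z ↦ -2·49·1·7 = -686
  2*X*Y**2 ↦ 2·7·0·1 = 0
  -2*X*Y*Z ↦ -2·7·0·7 = 0
  2*Y**3 ↦ 2·1·0·1 = 0
  -2*Y**2*Z ↦ -2·1·0·7 = 0
  -3*Y*Z**2 ↦ -3·1·0·49 = 0
  3*Z**3 ↦ 3·1·1·343 = 1029
Sum: F(7, 0, 7) = (-1029) + (0) + (-686) + (0) + (0) + (0) + (0) + (0) + (1029) = -686.
Reducing mod 11: -686 ≡ 7 (mod 11).
Since F(a, b, c) ≡ 7 ≠ 0 (mod 11), P does NOT lie on the curve.


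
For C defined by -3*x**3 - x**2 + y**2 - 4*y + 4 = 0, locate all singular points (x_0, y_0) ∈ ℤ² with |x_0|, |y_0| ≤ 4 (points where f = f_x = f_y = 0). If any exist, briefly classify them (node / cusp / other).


Singular points: {(0, 2)}; classification: node.

Compute partial derivatives:
  f_x = -9*x**2 - 2*x.
  f_y = 2*y - 4.
Scan x_0 ∈ {−4, ..., 4}. For each x_0, f_y(x_0, y) is a polynomial in y; find its integer roots y ∈ {−4, ..., 4}, then test f_x and f at those candidates.
  x = -4: f_y(-4, y) = 2*y - 4; vanishes at y ∈ {2}. (-4, 2): f_x = -136 ≠ 0.
  x = -3: f_y(-3, y) = 2*y - 4; vanishes at y ∈ {2}. (-3, 2): f_x = -75 ≠ 0.
  x = -2: f_y(-2, y) = 2*y - 4; vanishes at y ∈ {2}. (-2, 2): f_x = -32 ≠ 0.
  x = -1: f_y(-1, y) = 2*y - 4; vanishes at y ∈ {2}. (-1, 2): f_x = -7 ≠ 0.
  x = 0: f_y(0, y) = 2*y - 4; vanishes at y ∈ {2}. (0, 2): f_x = 0, f = 0 — SINGULAR.
  x = 1: f_y(1, y) = 2*y - 4; vanishes at y ∈ {2}. (1, 2): f_x = -11 ≠ 0.
  x = 2: f_y(2, y) = 2*y - 4; vanishes at y ∈ {2}. (2, 2): f_x = -40 ≠ 0.
  x = 3: f_y(3, y) = 2*y - 4; vanishes at y ∈ {2}. (3, 2): f_x = -87 ≠ 0.
  x = 4: f_y(4, y) = 2*y - 4; vanishes at y ∈ {2}. (4, 2): f_x = -152 ≠ 0.
Only singular point on the grid: (0, 2).
Classify: substitute x = 0 + u, y = 2 + v and expand: f = -3*u**3 - u**2 + v**2.
No constant or linear terms (consistent with a singular point). Quadratic part: -u**2 + v**2. Cubic part: -3*u**3.
The quadratic part v**2 - u**2 = (v − u)(v + u) splits into two distinct linear factors, so there are two distinct tangent lines y − 2 = ±(x − 0) — this is a node (ordinary double point).
Classification: node.


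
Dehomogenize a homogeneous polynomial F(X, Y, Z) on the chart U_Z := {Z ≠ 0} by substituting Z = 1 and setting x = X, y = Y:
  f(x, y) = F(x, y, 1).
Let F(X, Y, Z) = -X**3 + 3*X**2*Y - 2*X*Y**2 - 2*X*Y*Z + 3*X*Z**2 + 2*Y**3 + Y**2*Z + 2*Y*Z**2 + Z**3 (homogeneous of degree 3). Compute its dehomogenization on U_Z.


f(x, y) = -x**3 + 3*x**2*y - 2*x*y**2 - 2*x*y + 3*x + 2*y**3 + y**2 + 2*y + 1

On U_Z we set Z = 1. Each monomial c·X^i·Y^j·Z^k in F becomes c·x^i·y^j·1^k = c·x^i·y^j.
Substituting Z = 1: F(X, Y, 1) = -x**3 + 3*x**2*y - 2*x*y**2 - 2*x*y + 3*x + 2*y**3 + y**2 + 2*y + 1.
Note: deg(f) ≤ deg(F) = 3; strict inequality happens when F is divisible by Z (lost terms).


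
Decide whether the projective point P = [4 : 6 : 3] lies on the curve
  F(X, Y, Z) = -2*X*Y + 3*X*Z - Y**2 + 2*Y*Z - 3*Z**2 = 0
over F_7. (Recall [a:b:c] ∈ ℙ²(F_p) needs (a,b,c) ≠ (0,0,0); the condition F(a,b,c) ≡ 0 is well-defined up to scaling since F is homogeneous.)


F(4,6,3) ≡ 3 (mod 7); P is NOT on the curve.

Evaluate F(4, 6, 3) term-by-term (mod 7).
  -2*X*Y ↦ -2·4·6·1 = -48
  3*X*Z ↦ 3·4·1·3 = 36
  -Y**2 ↦ -1·1·36·1 = -36
  2*Y*Z ↦ 2·1·6·3 = 36
  -3*Z**2 ↦ -3·1·1·9 = -27
Sum: F(4, 6, 3) = (-48) + (36) + (-36) + (36) + (-27) = -39.
Reducing mod 7: -39 ≡ 3 (mod 7).
Since F(a, b, c) ≡ 3 ≠ 0 (mod 7), P does NOT lie on the curve.


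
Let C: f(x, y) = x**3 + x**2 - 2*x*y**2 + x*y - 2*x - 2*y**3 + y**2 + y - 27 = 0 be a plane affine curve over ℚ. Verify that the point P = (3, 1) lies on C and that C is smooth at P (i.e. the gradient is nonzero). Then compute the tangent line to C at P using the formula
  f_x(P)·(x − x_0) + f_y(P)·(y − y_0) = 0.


Tangent line at P: 30*x - 12*y - 78 = 0.

Step 1: f(3, 1) = 0, so P lies on C.
Step 2: partial derivatives
  f_x(x, y) = 3*x**2 + 2*x - 2*y**2 + y - 2, f_y(x, y) = -4*x*y + x - 6*y**2 + 2*y + 1.
  f_x(P) = 30, f_y(P) = -12 (gradient nonzero, so P is smooth).
Step 3: tangent line at P: 30·(x − 3) + -12·(y − 1) = 0.
Expanding: 30*x - 12*y - 78 = 0.


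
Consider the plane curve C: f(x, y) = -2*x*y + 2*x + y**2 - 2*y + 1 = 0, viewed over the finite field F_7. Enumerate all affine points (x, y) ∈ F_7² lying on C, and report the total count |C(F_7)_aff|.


Affine F_7-points: {(0, 1), (1, 1), (1, 3), (2, 1), (2, 5), (3, 0), (3, 1), (4, 1), (4, 2), (5, 1), (5, 4), (6, 1), (6, 6)}; count = 13.

For each of the 49 pairs (x, y) ∈ F_7², evaluate f(x, y) mod 7. Record the zeros.
  x = 0: [0↦1, 1↦0, 2↦1, 3↦4, 4↦2, 5↦2, 6↦4]  zeros at y ∈ {1}
  x = 1: [0↦3, 1↦0, 2↦6, 3↦0, 4↦3, 5↦1, 6↦1]  zeros at y ∈ {1, 3}
  x = 2: [0↦5, 1↦0, 2↦4, 3↦3, 4↦4, 5↦0, 6↦5]  zeros at y ∈ {1, 5}
  x = 3: [0↦0, 1↦0, 2↦2, 3↦6, 4↦5, 5↦6, 6↦2]  zeros at y ∈ {0, 1}
  x = 4: [0↦2, 1↦0, 2↦0, 3↦2, 4↦6, 5↦5, 6↦6]  zeros at y ∈ {1, 2}
  x = 5: [0↦4, 1↦0, 2↦5, 3↦5, 4↦0, 5↦4, 6↦3]  zeros at y ∈ {1, 4}
  x = 6: [0↦6, 1↦0, 2↦3, 3↦1, 4↦1, 5↦3, 6↦0]  zeros at y ∈ {1, 6}
Collecting zeros: affine points = {(0, 1), (1, 1), (1, 3), (2, 1), (2, 5), (3, 0), (3, 1), (4, 1), (4, 2), (5, 1), (5, 4), (6, 1), (6, 6)}.
Total count |C(F_7)_aff| = 13.


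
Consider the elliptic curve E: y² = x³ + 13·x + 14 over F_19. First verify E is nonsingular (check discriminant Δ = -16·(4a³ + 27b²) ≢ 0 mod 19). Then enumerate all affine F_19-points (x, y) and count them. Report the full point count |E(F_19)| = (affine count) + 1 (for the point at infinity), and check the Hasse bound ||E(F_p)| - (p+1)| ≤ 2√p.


Affine points = {(1, 3), (1, 16), (3, 2), (3, 17), (4, 4), (4, 15), (6, 2), (6, 17), (7, 7), (7, 12), (9, 9), (9, 10), (10, 2), (10, 17), (11, 5), (11, 14), (12, 6), (12, 13), (13, 9), (13, 10), (16, 9), (16, 10), (18, 0)}; affine count = 23; |E(F_19)| = 24.

Discriminant check: Δ ∝ 4a³ + 27b² = 4·13³ + 27·14² = 4·2197 + 27·196 ≡ 1 (mod 19). Nonzero ⇒ E is nonsingular.
For each x ∈ F_19, compute rhs = x³ + 13·x + 14 mod 19, then count y ∈ F_19 with y² ≡ rhs.
  x = 0: rhs = 14, matching y values: none (0 points).
  x = 1: rhs = 9, matching y values: 3, 16 (2 points).
  x = 2: rhs = 10, matching y values: none (0 points).
  x = 3: rhs = 4, matching y values: 2, 17 (2 points).
  x = 4: rhs = 16, matching y values: 4, 15 (2 points).
  x = 5: rhs = 14, matching y values: none (0 points).
  x = 6: rhs = 4, matching y values: 2, 17 (2 points).
  x = 7: rhs = 11, matching y values: 7, 12 (2 points).
  x = 8: rhs = 3, matching y values: none (0 points).
  x = 9: rhs = 5, matching y values: 9, 10 (2 points).
  x = 10: rhs = 4, matching y values: 2, 17 (2 points).
  x = 11: rhs = 6, matching y values: 5, 14 (2 points).
  x = 12: rhs = 17, matching y values: 6, 13 (2 points).
  x = 13: rhs = 5, matching y values: 9, 10 (2 points).
  x = 14: rhs = 14, matching y values: none (0 points).
  x = 15: rhs = 12, matching y values: none (0 points).
  x = 16: rhs = 5, matching y values: 9, 10 (2 points).
  x = 17: rhs = 18, matching y values: none (0 points).
  x = 18: rhs = 0, matching y values: 0 (1 points).
Total affine count: 23.
Full point count |E(F_19)| = 23 + 1 = 24.
Hasse bound: |24 − (19+1)| = |4| = 4 ≤ 2√19 ≈ 8.7178 ✓.


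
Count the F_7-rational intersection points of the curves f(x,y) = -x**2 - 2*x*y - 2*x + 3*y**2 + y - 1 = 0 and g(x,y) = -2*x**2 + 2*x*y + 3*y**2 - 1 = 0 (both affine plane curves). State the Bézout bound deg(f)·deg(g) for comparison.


Common zeros: ∅; count = 0; Bézout bound = 4.

deg(f) = 2, deg(g) = 2, so Bézout bound = 4.
Scan x ∈ F_7. For each x, list the y ∈ F_7 with f(x, y) ≡ 0 and those with g(x, y) ≡ 0 (mod 7); the common zeros in that column are the intersection.
  x = 0: f ≡ 0 at y ∈ ∅; g ≡ 0 at y ∈ ∅; common: ∅.
  x = 1: f ≡ 0 at y ∈ {6}; g ≡ 0 at y ∈ ∅; common: ∅.
  x = 2: f ≡ 0 at y ∈ ∅; g ≡ 0 at y ∈ ∅; common: ∅.
  x = 3: f ≡ 0 at y ∈ {2}; g ≡ 0 at y ∈ ∅; common: ∅.
  x = 4: f ≡ 0 at y ∈ ∅; g ≡ 0 at y ∈ ∅; common: ∅.
  x = 5: f ≡ 0 at y ∈ {1, 2}; g ≡ 0 at y ∈ ∅; common: ∅.
  x = 6: f ≡ 0 at y ∈ {0, 6}; g ≡ 0 at y ∈ ∅; common: ∅.
Collecting: common zeros = ∅, so the count is 0.
Comparison with the Bézout bound: 0 ≤ 4 = deg(f)·deg(g), as expected for curves with no common component (the affine F_7-count falls short of the bound because intersections may lie at infinity, over extension fields, or carry multiplicity).


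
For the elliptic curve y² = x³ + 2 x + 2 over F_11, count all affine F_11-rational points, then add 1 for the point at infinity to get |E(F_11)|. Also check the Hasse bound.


Affine points = {(1, 4), (1, 7), (2, 5), (2, 6), (5, 4), (5, 7), (9, 1), (9, 10)}; affine count = 8; |E(F_11)| = 9.

Discriminant check: Δ ∝ 4a³ + 27b² = 4·2³ + 27·2² = 4·8 + 27·4 ≡ 8 (mod 11). Nonzero ⇒ E is nonsingular.
For each x ∈ F_11, compute rhs = x³ + 2·x + 2 mod 11, then count y ∈ F_11 with y² ≡ rhs.
  x = 0: rhs = 2, matching y values: none (0 points).
  x = 1: rhs = 5, matching y values: 4, 7 (2 points).
  x = 2: rhs = 3, matching y values: 5, 6 (2 points).
  x = 3: rhs = 2, matching y values: none (0 points).
  x = 4: rhs = 8, matching y values: none (0 points).
  x = 5: rhs = 5, matching y values: 4, 7 (2 points).
  x = 6: rhs = 10, matching y values: none (0 points).
  x = 7: rhs = 7, matching y values: none (0 points).
  x = 8: rhs = 2, matching y values: none (0 points).
  x = 9: rhs = 1, matching y values: 1, 10 (2 points).
  x = 10: rhs = 10, matching y values: none (0 points).
Total affine count: 8.
Full point count |E(F_11)| = 8 + 1 = 9.
Hasse bound: |9 − (11+1)| = |-3| = 3 ≤ 2√11 ≈ 6.6332 ✓.


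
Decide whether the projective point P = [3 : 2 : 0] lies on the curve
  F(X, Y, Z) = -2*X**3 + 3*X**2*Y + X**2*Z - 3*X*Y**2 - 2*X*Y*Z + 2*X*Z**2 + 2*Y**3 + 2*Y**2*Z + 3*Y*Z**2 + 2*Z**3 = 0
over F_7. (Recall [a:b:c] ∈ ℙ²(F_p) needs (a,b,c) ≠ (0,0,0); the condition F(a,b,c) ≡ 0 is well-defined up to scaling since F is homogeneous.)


F(3,2,0) ≡ 1 (mod 7); P is NOT on the curve.

Evaluate F(3, 2, 0) term-by-term (mod 7).
  -2*X**3 ↦ -2·27·1·1 = -54
  3*X**2*Y ↦ 3·9·2·1 = 54
  X**2*Z ↦ 1·9·1·0 = 0
  -3*X*Y**2 ↦ -3·3·4·1 = -36
  -2*X*Y*Z ↦ -2·3·2·0 = 0
  2*X*Z**2 ↦ 2·3·1·0 = 0
  2*Y**3 ↦ 2·1·8·1 = 16
  2*Y**2*Z ↦ 2·1·4·0 = 0
  3*Y*Z**2 ↦ 3·1·2·0 = 0
  2*Z**3 ↦ 2·1·1·0 = 0
Sum: F(3, 2, 0) = (-54) + (54) + (0) + (-36) + (0) + (0) + (16) + (0) + (0) + (0) = -20.
Reducing mod 7: -20 ≡ 1 (mod 7).
Since F(a, b, c) ≡ 1 ≠ 0 (mod 7), P does NOT lie on the curve.


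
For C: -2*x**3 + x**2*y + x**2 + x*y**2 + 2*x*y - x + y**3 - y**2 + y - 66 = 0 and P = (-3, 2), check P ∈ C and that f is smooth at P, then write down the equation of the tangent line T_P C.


Tangent line at P: -65*x - 195 = 0.

Step 1: f(-3, 2) = 0, so P lies on C.
Step 2: partial derivatives
  f_x(x, y) = -6*x**2 + 2*x*y + 2*x + y**2 + 2*y - 1, f_y(x, y) = x**2 + 2*x*y + 2*x + 3*y**2 - 2*y + 1.
  f_x(P) = -65, f_y(P) = 0 (gradient nonzero, so P is smooth).
Step 3: tangent line at P: -65·(x − -3) + 0·(y − 2) = 0.
Expanding: -65*x - 195 = 0.


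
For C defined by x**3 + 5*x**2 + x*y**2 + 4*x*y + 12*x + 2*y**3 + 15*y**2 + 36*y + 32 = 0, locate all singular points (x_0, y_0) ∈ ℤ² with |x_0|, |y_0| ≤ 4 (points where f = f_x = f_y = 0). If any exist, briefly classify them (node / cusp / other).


Singular points: {(-2, -2)}; classification: node.

Compute partial derivatives:
  f_x = 3*x**2 + 10*x + y**2 + 4*y + 12.
  f_y = 2*x*y + 4*x + 6*y**2 + 30*y + 36.
Scan x_0 ∈ {−4, ..., 4}. For each x_0, f_y(x_0, y) is a polynomial in y; find its integer roots y ∈ {−4, ..., 4}, then test f_x and f at those candidates.
  x = -4: f_y(-4, y) = 6*y**2 + 22*y + 20; vanishes at y ∈ {-2}. (-4, -2): f_x = 16 ≠ 0.
  x = -3: f_y(-3, y) = 6*y**2 + 24*y + 24; vanishes at y ∈ {-2}. (-3, -2): f_x = 5 ≠ 0.
  x = -2: f_y(-2, y) = 6*y**2 + 26*y + 28; vanishes at y ∈ {-2}. (-2, -2): f_x = 0, f = 0 — SINGULAR.
  x = -1: f_y(-1, y) = 6*y**2 + 28*y + 32; vanishes at y ∈ {-2}. (-1, -2): f_x = 1 ≠ 0.
  x = 0: f_y(0, y) = 6*y**2 + 30*y + 36; vanishes at y ∈ {-3, -2}. (0, -3): f_x = 9 ≠ 0; (0, -2): f_x = 8 ≠ 0.
  x = 1: f_y(1, y) = 6*y**2 + 32*y + 40; vanishes at y ∈ {-2}. (1, -2): f_x = 21 ≠ 0.
  x = 2: f_y(2, y) = 6*y**2 + 34*y + 44; vanishes at y ∈ {-2}. (2, -2): f_x = 40 ≠ 0.
  x = 3: f_y(3, y) = 6*y**2 + 36*y + 48; vanishes at y ∈ {-4, -2}. (3, -4): f_x = 69 ≠ 0; (3, -2): f_x = 65 ≠ 0.
  x = 4: f_y(4, y) = 6*y**2 + 38*y + 52; vanishes at y ∈ {-2}. (4, -2): f_x = 96 ≠ 0.
Only singular point on the grid: (-2, -2).
Classify: substitute x = -2 + u, y = -2 + v and expand: f = u**3 - u**2 + u*v**2 + 2*v**3 + v**2.
No constant or linear terms (consistent with a singular point). Quadratic part: -u**2 + v**2. Cubic part: u**3 + u*v**2 + 2*v**3.
The quadratic part v**2 - u**2 = (v − u)(v + u) splits into two distinct linear factors, so there are two distinct tangent lines y − -2 = ±(x − -2) — this is a node (ordinary double point).
Classification: node.


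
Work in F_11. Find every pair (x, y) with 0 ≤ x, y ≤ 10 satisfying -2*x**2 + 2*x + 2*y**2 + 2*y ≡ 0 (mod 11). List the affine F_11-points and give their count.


Affine F_11-points: {(0, 0), (0, 10), (1, 0), (1, 10), (2, 1), (2, 9), (3, 2), (3, 8), (4, 3), (4, 7), (5, 4), (5, 6), (6, 5), (7, 4), (7, 6), (8, 3), (8, 7), (9, 2), (9, 8), (10, 1), (10, 9)}; count = 21.

For each of the 121 pairs (x, y) ∈ F_11², evaluate f(x, y) mod 11. Record the zeros.
  x = 0: [0↦0, 1↦4, 2↦1, 3↦2, 4↦7, 5↦5, 6↦7, 7↦2, 8↦1, 9↦4, 10↦0]  zeros at y ∈ {0, 10}
  x = 1: [0↦0, 1↦4, 2↦1, 3↦2, 4↦7, 5↦5, 6↦7, 7↦2, 8↦1, 9↦4, 10↦0]  zeros at y ∈ {0, 10}
  x = 2: [0↦7, 1↦0, 2↦8, 3↦9, 4↦3, 5↦1, 6↦3, 7↦9, 8↦8, 9↦0, 10↦7]  zeros at y ∈ {1, 9}
  x = 3: [0↦10, 1↦3, 2↦0, 3↦1, 4↦6, 5↦4, 6↦6, 7↦1, 8↦0, 9↦3, 10↦10]  zeros at y ∈ {2, 8}
  x = 4: [0↦9, 1↦2, 2↦10, 3↦0, 4↦5, 5↦3, 6↦5, 7↦0, 8↦10, 9↦2, 10↦9]  zeros at y ∈ {3, 7}
  x = 5: [0↦4, 1↦8, 2↦5, 3↦6, 4↦0, 5↦9, 6↦0, 7↦6, 8↦5, 9↦8, 10↦4]  zeros at y ∈ {4, 6}
  x = 6: [0↦6, 1↦10, 2↦7, 3↦8, 4↦2, 5↦0, 6↦2, 7↦8, 8↦7, 9↦10, 10↦6]  zeros at y ∈ {5}
  x = 7: [0↦4, 1↦8, 2↦5, 3↦6, 4↦0, 5↦9, 6↦0, 7↦6, 8↦5, 9↦8, 10↦4]  zeros at y ∈ {4, 6}
  x = 8: [0↦9, 1↦2, 2↦10, 3↦0, 4↦5, 5↦3, 6↦5, 7↦0, 8↦10, 9↦2, 10↦9]  zeros at y ∈ {3, 7}
  x = 9: [0↦10, 1↦3, 2↦0, 3↦1, 4↦6, 5↦4, 6↦6, 7↦1, 8↦0, 9↦3, 10↦10]  zeros at y ∈ {2, 8}
  x = 10: [0↦7, 1↦0, 2↦8, 3↦9, 4↦3, 5↦1, 6↦3, 7↦9, 8↦8, 9↦0, 10↦7]  zeros at y ∈ {1, 9}
Collecting zeros: affine points = {(0, 0), (0, 10), (1, 0), (1, 10), (2, 1), (2, 9), (3, 2), (3, 8), (4, 3), (4, 7), (5, 4), (5, 6), (6, 5), (7, 4), (7, 6), (8, 3), (8, 7), (9, 2), (9, 8), (10, 1), (10, 9)}.
Total count |C(F_11)_aff| = 21.


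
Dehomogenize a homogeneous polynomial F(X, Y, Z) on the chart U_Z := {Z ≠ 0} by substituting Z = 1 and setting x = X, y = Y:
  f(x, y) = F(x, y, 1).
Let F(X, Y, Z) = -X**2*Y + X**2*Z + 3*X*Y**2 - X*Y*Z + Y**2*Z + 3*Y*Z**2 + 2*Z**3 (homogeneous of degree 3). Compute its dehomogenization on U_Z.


f(x, y) = -x**2*y + x**2 + 3*x*y**2 - x*y + y**2 + 3*y + 2

On U_Z we set Z = 1. Each monomial c·X^i·Y^j·Z^k in F becomes c·x^i·y^j·1^k = c·x^i·y^j.
Substituting Z = 1: F(X, Y, 1) = -x**2*y + x**2 + 3*x*y**2 - x*y + y**2 + 3*y + 2.
Note: deg(f) ≤ deg(F) = 3; strict inequality happens when F is divisible by Z (lost terms).


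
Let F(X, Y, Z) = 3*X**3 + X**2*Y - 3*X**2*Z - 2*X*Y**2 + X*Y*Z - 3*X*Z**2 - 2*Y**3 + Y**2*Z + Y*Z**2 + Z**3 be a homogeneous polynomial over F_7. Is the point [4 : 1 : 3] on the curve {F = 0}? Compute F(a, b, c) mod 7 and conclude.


F(4,1,3) ≡ 4 (mod 7); P is NOT on the curve.

Evaluate F(4, 1, 3) term-by-term (mod 7).
  3*X**3 ↦ 3·64·1·1 = 192
  X**2*Y ↦ 1·16·1·1 = 16
  -3*X**2*Z ↦ -3·16·1·3 = -144
  -2*X*Y**2 ↦ -2·4·1·1 = -8
  X*Y*Z ↦ 1·4·1·3 = 12
  -3*X*Z**2 ↦ -3·4·1·9 = -108
  -2*Y**3 ↦ -2·1·1·1 = -2
  Y**2*Z ↦ 1·1·1·3 = 3
  Y*Z**2 ↦ 1·1·1·9 = 9
  Z**3 ↦ 1·1·1·27 = 27
Sum: F(4, 1, 3) = (192) + (16) + (-144) + (-8) + (12) + (-108) + (-2) + (3) + (9) + (27) = -3.
Reducing mod 7: -3 ≡ 4 (mod 7).
Since F(a, b, c) ≡ 4 ≠ 0 (mod 7), P does NOT lie on the curve.


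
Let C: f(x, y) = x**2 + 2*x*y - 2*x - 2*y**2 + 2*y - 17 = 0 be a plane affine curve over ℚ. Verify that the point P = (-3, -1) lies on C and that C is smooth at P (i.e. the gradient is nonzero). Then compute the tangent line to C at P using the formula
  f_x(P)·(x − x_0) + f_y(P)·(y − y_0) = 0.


Tangent line at P: -10*x - 30 = 0.

Step 1: f(-3, -1) = 0, so P lies on C.
Step 2: partial derivatives
  f_x(x, y) = 2*x + 2*y - 2, f_y(x, y) = 2*x - 4*y + 2.
  f_x(P) = -10, f_y(P) = 0 (gradient nonzero, so P is smooth).
Step 3: tangent line at P: -10·(x − -3) + 0·(y − -1) = 0.
Expanding: -10*x - 30 = 0.


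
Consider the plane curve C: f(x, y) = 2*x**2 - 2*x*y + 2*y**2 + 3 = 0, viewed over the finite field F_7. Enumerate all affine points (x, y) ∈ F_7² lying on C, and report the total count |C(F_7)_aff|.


Affine F_7-points: {(0, 3), (0, 4), (3, 0), (3, 3), (4, 0), (4, 4)}; count = 6.

For each of the 49 pairs (x, y) ∈ F_7², evaluate f(x, y) mod 7. Record the zeros.
  x = 0: [0↦3, 1↦5, 2↦4, 3↦0, 4↦0, 5↦4, 6↦5]  zeros at y ∈ {3, 4}
  x = 1: [0↦5, 1↦5, 2↦2, 3↦3, 4↦1, 5↦3, 6↦2]  zeros at y ∈ ∅
  x = 2: [0↦4, 1↦2, 2↦4, 3↦3, 4↦6, 5↦6, 6↦3]  zeros at y ∈ ∅
  x = 3: [0↦0, 1↦3, 2↦3, 3↦0, 4↦1, 5↦6, 6↦1]  zeros at y ∈ {0, 3}
  x = 4: [0↦0, 1↦1, 2↦6, 3↦1, 4↦0, 5↦3, 6↦3]  zeros at y ∈ {0, 4}
  x = 5: [0↦4, 1↦3, 2↦6, 3↦6, 4↦3, 5↦4, 6↦2]  zeros at y ∈ ∅
  x = 6: [0↦5, 1↦2, 2↦3, 3↦1, 4↦3, 5↦2, 6↦5]  zeros at y ∈ ∅
Collecting zeros: affine points = {(0, 3), (0, 4), (3, 0), (3, 3), (4, 0), (4, 4)}.
Total count |C(F_7)_aff| = 6.


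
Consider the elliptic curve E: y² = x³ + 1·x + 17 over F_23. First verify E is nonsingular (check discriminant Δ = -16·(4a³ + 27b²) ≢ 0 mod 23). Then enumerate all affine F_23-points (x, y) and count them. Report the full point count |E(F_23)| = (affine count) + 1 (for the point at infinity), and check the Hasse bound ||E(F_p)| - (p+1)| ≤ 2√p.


Affine points = {(2, 2), (2, 21), (3, 1), (3, 22), (4, 4), (4, 19), (5, 3), (5, 20), (6, 3), (6, 20), (8, 10), (8, 13), (11, 5), (11, 18), (12, 3), (12, 20), (15, 7), (15, 16), (16, 9), (16, 14), (17, 5), (17, 18), (18, 5), (18, 18), (19, 8), (19, 15)}; affine count = 26; |E(F_23)| = 27.

Discriminant check: Δ ∝ 4a³ + 27b² = 4·1³ + 27·17² = 4·1 + 27·289 ≡ 10 (mod 23). Nonzero ⇒ E is nonsingular.
For each x ∈ F_23, compute rhs = x³ + 1·x + 17 mod 23, then count y ∈ F_23 with y² ≡ rhs.
  x = 0: rhs = 17, matching y values: none (0 points).
  x = 1: rhs = 19, matching y values: none (0 points).
  x = 2: rhs = 4, matching y values: 2, 21 (2 points).
  x = 3: rhs = 1, matching y values: 1, 22 (2 points).
  x = 4: rhs = 16, matching y values: 4, 19 (2 points).
  x = 5: rhs = 9, matching y values: 3, 20 (2 points).
  x = 6: rhs = 9, matching y values: 3, 20 (2 points).
  x = 7: rhs = 22, matching y values: none (0 points).
  x = 8: rhs = 8, matching y values: 10, 13 (2 points).
  x = 9: rhs = 19, matching y values: none (0 points).
  x = 10: rhs = 15, matching y values: none (0 points).
  x = 11: rhs = 2, matching y values: 5, 18 (2 points).
  x = 12: rhs = 9, matching y values: 3, 20 (2 points).
  x = 13: rhs = 19, matching y values: none (0 points).
  x = 14: rhs = 15, matching y values: none (0 points).
  x = 15: rhs = 3, matching y values: 7, 16 (2 points).
  x = 16: rhs = 12, matching y values: 9, 14 (2 points).
  x = 17: rhs = 2, matching y values: 5, 18 (2 points).
  x = 18: rhs = 2, matching y values: 5, 18 (2 points).
  x = 19: rhs = 18, matching y values: 8, 15 (2 points).
  x = 20: rhs = 10, matching y values: none (0 points).
  x = 21: rhs = 7, matching y values: none (0 points).
  x = 22: rhs = 15, matching y values: none (0 points).
Total affine count: 26.
Full point count |E(F_23)| = 26 + 1 = 27.
Hasse bound: |27 − (23+1)| = |3| = 3 ≤ 2√23 ≈ 9.5917 ✓.


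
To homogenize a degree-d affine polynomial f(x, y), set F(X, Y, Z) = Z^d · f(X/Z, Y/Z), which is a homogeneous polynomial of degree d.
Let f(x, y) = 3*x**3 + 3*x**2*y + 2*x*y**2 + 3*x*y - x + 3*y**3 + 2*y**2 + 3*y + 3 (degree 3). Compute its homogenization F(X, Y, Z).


F(X, Y, Z) = 3*X**3 + 3*X**2*Y + 2*X*Y**2 + 3*X*Y*Z - X*Z**2 + 3*Y**3 + 2*Y**2*Z + 3*Y*Z**2 + 3*Z**3

deg(f) = 3.
Substitute x = X/Z, y = Y/Z into f, then multiply by Z^3.
  monomial 3·x^3·y^0 ↦ 3·X^3·Y^0·Z^0.
  monomial 3·x^2·y^1 ↦ 3·X^2·Y^1·Z^0.
  monomial 2·x^1·y^2 ↦ 2·X^1·Y^2·Z^0.
  monomial 3·x^1·y^1 ↦ 3·X^1·Y^1·Z^1.
  monomial -1·x^1·y^0 ↦ -1·X^1·Y^0·Z^2.
  monomial 3·x^0·y^3 ↦ 3·X^0·Y^3·Z^0.
  monomial 2·x^0·y^2 ↦ 2·X^0·Y^2·Z^1.
  monomial 3·x^0·y^1 ↦ 3·X^0·Y^1·Z^2.
  monomial 3·x^0·y^0 ↦ 3·X^0·Y^0·Z^3.
Collecting: F(X, Y, Z) = 3*X**3 + 3*X**2*Y + 2*X*Y**2 + 3*X*Y*Z - X*Z**2 + 3*Y**3 + 2*Y**2*Z + 3*Y*Z**2 + 3*Z**3.
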